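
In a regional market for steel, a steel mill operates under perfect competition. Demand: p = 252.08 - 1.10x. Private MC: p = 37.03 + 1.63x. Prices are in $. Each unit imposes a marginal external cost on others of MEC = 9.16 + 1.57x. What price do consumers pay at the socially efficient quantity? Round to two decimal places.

Social marginal cost = private MC + MEC = 46.19 + 3.20x.
Set SMC = demand: 46.19 + 3.20x = 252.08 - 1.10x → x* = 47.8814.
Consumer price on the demand curve at x*: 252.08 − 1.10×47.8814 = 199.4105.

P = $199.41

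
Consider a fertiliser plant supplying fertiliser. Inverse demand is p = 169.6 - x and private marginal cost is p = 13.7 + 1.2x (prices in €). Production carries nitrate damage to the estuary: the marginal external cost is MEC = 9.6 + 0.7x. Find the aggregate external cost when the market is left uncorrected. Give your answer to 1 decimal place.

Market equilibrium (private): 13.7 + 1.2x = 169.6 - x → x_m = 70.8636.
Total external cost = ∫₀^{x_m} (9.6 + 0.7x) dx = 9.6×70.8636 + ½×0.7×70.8636² = 2437.8680.

€2437.9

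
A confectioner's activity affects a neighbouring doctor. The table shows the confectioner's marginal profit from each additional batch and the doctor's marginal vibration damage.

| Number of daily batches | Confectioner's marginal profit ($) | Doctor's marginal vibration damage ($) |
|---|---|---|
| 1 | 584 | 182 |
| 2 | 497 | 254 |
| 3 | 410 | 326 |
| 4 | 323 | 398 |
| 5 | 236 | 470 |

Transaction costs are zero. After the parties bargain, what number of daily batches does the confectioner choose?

3

Bargaining reaches the level where marginal profit last exceeds marginal vibration damage.
That holds through level 3 (410 ≥ 326) but not at 4 (323 < 398).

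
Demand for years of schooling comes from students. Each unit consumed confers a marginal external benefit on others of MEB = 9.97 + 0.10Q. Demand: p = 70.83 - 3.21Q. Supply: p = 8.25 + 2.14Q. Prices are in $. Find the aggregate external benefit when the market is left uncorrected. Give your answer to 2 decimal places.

Market equilibrium (private): 8.25 + 2.14Q = 70.83 - 3.21Q → Q_m = 11.6972.
Total external benefit = ∫₀^{Q_m} (9.97 + 0.10Q) dQ = 9.97×11.6972 + ½×0.10×11.6972² = 123.4623.

$123.46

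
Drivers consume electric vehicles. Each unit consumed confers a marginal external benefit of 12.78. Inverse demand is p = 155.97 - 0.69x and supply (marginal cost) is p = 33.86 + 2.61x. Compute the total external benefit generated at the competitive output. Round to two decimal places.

Market equilibrium (private): 33.86 + 2.61x = 155.97 - 0.69x → x_m = 37.0030.
Total external benefit = MEB × x_m = 12.78 × 37.0030 = 472.8983.

472.90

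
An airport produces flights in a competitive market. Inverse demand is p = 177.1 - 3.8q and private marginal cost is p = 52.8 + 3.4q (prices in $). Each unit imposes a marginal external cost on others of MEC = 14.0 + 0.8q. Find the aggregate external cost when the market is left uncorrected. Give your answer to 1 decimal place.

Market equilibrium (private): 52.8 + 3.4q = 177.1 - 3.8q → q_m = 17.2639.
Total external cost = ∫₀^{q_m} (14.0 + 0.8q) dq = 14.0×17.2639 + ½×0.8×17.2639² = 360.9115.

$360.9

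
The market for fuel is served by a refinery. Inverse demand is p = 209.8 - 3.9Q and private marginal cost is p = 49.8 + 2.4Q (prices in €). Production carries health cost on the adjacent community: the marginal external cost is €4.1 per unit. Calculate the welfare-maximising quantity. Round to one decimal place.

Q* = 24.7

Social marginal cost = private MC + MEC = 53.9 + 2.4Q.
Set SMC = demand: 53.9 + 2.4Q = 209.8 - 3.9Q → Q* = 24.7460.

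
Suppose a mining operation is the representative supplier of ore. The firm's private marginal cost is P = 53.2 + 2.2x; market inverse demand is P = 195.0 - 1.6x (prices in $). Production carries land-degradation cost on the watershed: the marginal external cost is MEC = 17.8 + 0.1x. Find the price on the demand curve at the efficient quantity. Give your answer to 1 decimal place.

P = $144.1

Social marginal cost = private MC + MEC = 71.0 + 2.3x.
Set SMC = demand: 71.0 + 2.3x = 195.0 - 1.6x → x* = 31.7949.
Consumer price on the demand curve at x*: 195.0 − 1.6×31.7949 = 144.1282.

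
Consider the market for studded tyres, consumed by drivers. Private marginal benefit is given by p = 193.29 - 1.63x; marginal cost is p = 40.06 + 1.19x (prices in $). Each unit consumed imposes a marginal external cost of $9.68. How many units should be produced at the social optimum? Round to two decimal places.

x* = 50.90

Social marginal benefit = demand − MEC = 183.61 - 1.63x.
Set SMB = MC: 183.61 - 1.63x = 40.06 + 1.19x → x* = 50.9043.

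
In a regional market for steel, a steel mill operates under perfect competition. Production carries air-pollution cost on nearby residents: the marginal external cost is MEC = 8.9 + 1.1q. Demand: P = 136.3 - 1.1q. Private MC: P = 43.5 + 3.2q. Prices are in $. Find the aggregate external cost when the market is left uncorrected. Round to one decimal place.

Market equilibrium (private): 43.5 + 3.2q = 136.3 - 1.1q → q_m = 21.5814.
Total external cost = ∫₀^{q_m} (8.9 + 1.1q) dq = 8.9×21.5814 + ½×1.1×21.5814² = 448.2407.

$448.2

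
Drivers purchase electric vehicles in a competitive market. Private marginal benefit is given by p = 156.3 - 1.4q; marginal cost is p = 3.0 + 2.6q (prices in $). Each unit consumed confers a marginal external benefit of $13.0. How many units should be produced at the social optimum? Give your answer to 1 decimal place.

Social marginal benefit = demand + MEB = 169.3 - 1.4q.
Set SMB = MC: 169.3 - 1.4q = 3.0 + 2.6q → q* = 41.5750.

q* = 41.6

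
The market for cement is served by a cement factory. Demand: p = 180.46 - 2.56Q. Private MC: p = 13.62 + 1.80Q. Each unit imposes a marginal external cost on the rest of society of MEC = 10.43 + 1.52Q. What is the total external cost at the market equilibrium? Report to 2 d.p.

Market equilibrium (private): 13.62 + 1.80Q = 180.46 - 2.56Q → Q_m = 38.2661.
Total external cost = ∫₀^{Q_m} (10.43 + 1.52Q) dQ = 10.43×38.2661 + ½×1.52×38.2661² = 1511.9792.

1511.98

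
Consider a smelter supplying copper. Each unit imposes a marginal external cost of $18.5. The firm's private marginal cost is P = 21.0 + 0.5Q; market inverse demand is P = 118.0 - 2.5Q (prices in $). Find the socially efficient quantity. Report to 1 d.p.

Q* = 26.2

Social marginal cost = private MC + MEC = 39.5 + 0.5Q.
Set SMC = demand: 39.5 + 0.5Q = 118.0 - 2.5Q → Q* = 26.1667.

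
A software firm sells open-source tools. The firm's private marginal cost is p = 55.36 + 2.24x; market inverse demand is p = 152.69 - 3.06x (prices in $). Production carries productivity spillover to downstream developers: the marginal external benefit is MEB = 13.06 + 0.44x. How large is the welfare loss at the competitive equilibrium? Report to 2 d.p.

DWL = $45.98

Market equilibrium (private): 55.36 + 2.24x = 152.69 - 3.06x → x_m = 18.3642.
Social marginal cost = private MC − MEB = 42.30 + 1.80x.
Set SMC = demand: 42.30 + 1.80x = 152.69 - 3.06x → x* = 22.7140.
Between x* and x_m the wedge demand − SMC runs linearly from 0 to MEB(x_m), so the loss is a triangle.
DWL = ½ × 4.3498 × 21.1402 = 45.9778.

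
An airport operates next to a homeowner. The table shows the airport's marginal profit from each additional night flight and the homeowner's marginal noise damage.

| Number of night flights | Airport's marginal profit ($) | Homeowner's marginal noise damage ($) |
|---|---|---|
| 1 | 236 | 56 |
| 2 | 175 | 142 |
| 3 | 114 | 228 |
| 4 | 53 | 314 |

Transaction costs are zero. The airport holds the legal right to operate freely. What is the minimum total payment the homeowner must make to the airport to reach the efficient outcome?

$167

Left alone the airport would choose level 4 (marginal profit stays positive).
Efficient level: k* = 2 (marginal profit ≥ marginal noise damage through 2).
The homeowner must at least cover the airport's forgone profit from cutting 4→2: 114 + 53 = 167.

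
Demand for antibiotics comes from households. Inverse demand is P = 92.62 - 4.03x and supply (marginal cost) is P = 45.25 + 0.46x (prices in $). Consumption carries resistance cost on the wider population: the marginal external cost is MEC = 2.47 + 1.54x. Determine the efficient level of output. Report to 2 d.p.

x* = 7.45

Social marginal benefit = demand − MEC = 90.15 - 5.57x.
Set SMB = MC: 90.15 - 5.57x = 45.25 + 0.46x → x* = 7.4461.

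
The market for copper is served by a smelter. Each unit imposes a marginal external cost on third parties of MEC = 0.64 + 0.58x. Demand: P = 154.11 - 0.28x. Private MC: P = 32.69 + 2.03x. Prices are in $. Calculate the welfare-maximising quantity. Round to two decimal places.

Social marginal cost = private MC + MEC = 33.33 + 2.61x.
Set SMC = demand: 33.33 + 2.61x = 154.11 - 0.28x → x* = 41.7924.

x* = 41.79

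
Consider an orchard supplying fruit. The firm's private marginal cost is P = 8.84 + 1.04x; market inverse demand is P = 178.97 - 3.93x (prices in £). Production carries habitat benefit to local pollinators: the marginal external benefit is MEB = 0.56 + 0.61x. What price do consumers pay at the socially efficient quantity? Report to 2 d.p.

P = £25.11

Social marginal cost = private MC − MEB = 8.28 + 0.43x.
Set SMC = demand: 8.28 + 0.43x = 178.97 - 3.93x → x* = 39.1491.
Consumer price on the demand curve at x*: 178.97 − 3.93×39.1491 = 25.1140.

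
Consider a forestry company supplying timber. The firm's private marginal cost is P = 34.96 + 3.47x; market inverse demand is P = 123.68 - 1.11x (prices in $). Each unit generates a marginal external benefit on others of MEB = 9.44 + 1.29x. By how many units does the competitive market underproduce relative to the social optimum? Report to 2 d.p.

Market equilibrium (private): 34.96 + 3.47x = 123.68 - 1.11x → x_m = 19.3712.
Social marginal cost = private MC − MEB = 25.52 + 2.18x.
Set SMC = demand: 25.52 + 2.18x = 123.68 - 1.11x → x* = 29.8359.
Gap = |19.3712 − 29.8359| = 10.4647.

10.46 units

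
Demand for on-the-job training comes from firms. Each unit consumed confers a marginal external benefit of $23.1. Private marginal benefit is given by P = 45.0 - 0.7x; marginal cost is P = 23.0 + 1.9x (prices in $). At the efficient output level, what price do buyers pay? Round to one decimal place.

P = $32.9

Social marginal benefit = demand + MEB = 68.1 - 0.7x.
Set SMB = MC: 68.1 - 0.7x = 23.0 + 1.9x → x* = 17.3462.
Consumer price on the demand curve at x*: 45.0 − 0.7×17.3462 = 32.8577.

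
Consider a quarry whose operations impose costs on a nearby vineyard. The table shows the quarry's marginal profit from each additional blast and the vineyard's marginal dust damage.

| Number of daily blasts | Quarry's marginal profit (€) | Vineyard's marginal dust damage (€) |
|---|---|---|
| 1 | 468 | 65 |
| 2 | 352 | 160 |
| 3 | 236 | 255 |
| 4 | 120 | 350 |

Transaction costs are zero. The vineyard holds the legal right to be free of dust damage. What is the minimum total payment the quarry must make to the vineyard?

Efficient level: marginal profit ≥ marginal dust damage through level 2, so k* = 2.
With the vineyard holding the right, the quarry must at least compensate total damage at k*: 65 + 160 = 225.

€225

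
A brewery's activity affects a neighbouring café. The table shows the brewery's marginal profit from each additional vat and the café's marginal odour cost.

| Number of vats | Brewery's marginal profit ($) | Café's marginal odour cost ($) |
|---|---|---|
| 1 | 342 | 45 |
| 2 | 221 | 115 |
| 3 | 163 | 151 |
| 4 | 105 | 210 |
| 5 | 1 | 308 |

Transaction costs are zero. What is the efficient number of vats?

3

Bargaining reaches the level where marginal profit last exceeds marginal odour cost.
That holds through level 3 (163 ≥ 151) but not at 4 (105 < 210).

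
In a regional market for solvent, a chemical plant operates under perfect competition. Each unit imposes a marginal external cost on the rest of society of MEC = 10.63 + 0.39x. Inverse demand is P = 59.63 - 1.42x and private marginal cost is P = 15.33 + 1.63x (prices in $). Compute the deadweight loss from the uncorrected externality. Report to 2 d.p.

DWL = $38.59

Market equilibrium (private): 15.33 + 1.63x = 59.63 - 1.42x → x_m = 14.5246.
Social marginal cost = private MC + MEC = 25.96 + 2.02x.
Set SMC = demand: 25.96 + 2.02x = 59.63 - 1.42x → x* = 9.7878.
The welfare-loss triangle has base |x_m − x*| and height MEC(x_m) (the vertical gap between SMC and demand is zero at x* and MEC at x_m).
DWL = ½ × 4.7368 × 16.2946 = 38.5921.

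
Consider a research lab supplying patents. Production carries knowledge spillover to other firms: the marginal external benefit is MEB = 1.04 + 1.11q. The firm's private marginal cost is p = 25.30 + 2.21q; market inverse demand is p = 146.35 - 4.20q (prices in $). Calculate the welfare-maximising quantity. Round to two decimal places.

Social marginal cost = private MC − MEB = 24.26 + 1.10q.
Set SMC = demand: 24.26 + 1.10q = 146.35 - 4.20q → q* = 23.0358.

q* = 23.04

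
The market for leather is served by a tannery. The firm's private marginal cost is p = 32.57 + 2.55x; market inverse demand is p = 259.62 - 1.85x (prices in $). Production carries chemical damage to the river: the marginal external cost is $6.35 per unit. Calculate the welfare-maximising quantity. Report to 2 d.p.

x* = 50.16

Social marginal cost = private MC + MEC = 38.92 + 2.55x.
Set SMC = demand: 38.92 + 2.55x = 259.62 - 1.85x → x* = 50.1591.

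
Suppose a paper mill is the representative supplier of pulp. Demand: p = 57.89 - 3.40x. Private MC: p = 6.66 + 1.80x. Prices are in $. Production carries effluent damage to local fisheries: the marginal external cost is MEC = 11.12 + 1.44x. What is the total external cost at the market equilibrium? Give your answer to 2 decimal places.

$179.44

Market equilibrium (private): 6.66 + 1.80x = 57.89 - 3.40x → x_m = 9.8519.
Total external cost = ∫₀^{x_m} (11.12 + 1.44x) dx = 11.12×9.8519 + ½×1.44×9.8519² = 179.4363.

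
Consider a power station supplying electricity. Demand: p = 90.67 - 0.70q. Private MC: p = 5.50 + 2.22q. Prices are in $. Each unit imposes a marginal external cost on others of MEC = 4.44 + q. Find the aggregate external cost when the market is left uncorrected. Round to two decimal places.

Market equilibrium (private): 5.50 + 2.22q = 90.67 - 0.70q → q_m = 29.1678.
Total external cost = ∫₀^{q_m} (4.44 + 1.00q) dq = 4.44×29.1678 + ½×1.00×29.1678² = 554.8853.

$554.89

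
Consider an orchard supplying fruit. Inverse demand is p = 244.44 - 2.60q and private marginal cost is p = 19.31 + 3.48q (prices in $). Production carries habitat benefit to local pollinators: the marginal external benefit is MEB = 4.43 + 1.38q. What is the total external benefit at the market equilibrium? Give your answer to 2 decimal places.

$1110.07

Market equilibrium (private): 19.31 + 3.48q = 244.44 - 2.60q → q_m = 37.0280.
Total external benefit = ∫₀^{q_m} (4.43 + 1.38q) dq = 4.43×37.0280 + ½×1.38×37.0280² = 1110.0743.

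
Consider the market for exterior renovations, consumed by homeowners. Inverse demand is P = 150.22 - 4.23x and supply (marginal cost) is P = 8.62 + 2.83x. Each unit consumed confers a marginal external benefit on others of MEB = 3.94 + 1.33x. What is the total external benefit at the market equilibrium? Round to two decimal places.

346.53

Market equilibrium (private): 8.62 + 2.83x = 150.22 - 4.23x → x_m = 20.0567.
Total external benefit = ∫₀^{x_m} (3.94 + 1.33x) dx = 3.94×20.0567 + ½×1.33×20.0567² = 346.5338.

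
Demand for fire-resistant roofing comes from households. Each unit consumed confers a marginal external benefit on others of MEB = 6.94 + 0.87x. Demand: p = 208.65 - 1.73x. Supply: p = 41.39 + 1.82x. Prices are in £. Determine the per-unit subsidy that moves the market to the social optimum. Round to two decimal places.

Social marginal benefit = demand + MEB = 215.59 - 0.86x.
Set SMB = MC: 215.59 - 0.86x = 41.39 + 1.82x → x* = 65.0000.
The Pigouvian subsidy equals MEB at x*: 6.94 + 0.87×65.0000 = 63.4900.

subsidy = £63.49 per unit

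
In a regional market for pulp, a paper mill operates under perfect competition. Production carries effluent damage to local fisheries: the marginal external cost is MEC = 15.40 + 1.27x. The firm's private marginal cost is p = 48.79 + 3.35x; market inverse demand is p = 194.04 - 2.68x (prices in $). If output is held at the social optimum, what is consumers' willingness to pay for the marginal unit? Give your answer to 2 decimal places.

P = $146.37

Social marginal cost = private MC + MEC = 64.19 + 4.62x.
Set SMC = demand: 64.19 + 4.62x = 194.04 - 2.68x → x* = 17.7877.
Consumer price on the demand curve at x*: 194.04 − 2.68×17.7877 = 146.3690.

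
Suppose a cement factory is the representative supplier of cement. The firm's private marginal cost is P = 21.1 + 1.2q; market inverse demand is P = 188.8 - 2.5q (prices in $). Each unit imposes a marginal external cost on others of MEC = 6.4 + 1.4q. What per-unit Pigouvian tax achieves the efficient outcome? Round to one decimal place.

tax = $50.7 per unit

Social marginal cost = private MC + MEC = 27.5 + 2.6q.
Set SMC = demand: 27.5 + 2.6q = 188.8 - 2.5q → q* = 31.6275.
The Pigouvian tax equals MEC at q*: 6.4 + 1.4×31.6275 = 50.6785.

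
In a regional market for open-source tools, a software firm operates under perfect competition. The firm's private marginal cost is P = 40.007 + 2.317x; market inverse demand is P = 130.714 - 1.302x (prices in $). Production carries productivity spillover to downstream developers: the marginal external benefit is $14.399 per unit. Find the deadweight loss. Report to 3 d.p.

Market equilibrium (private): 40.007 + 2.317x = 130.714 - 1.302x → x_m = 25.0641.
Social marginal cost = private MC − MEB = 25.608 + 2.317x.
Set SMC = demand: 25.608 + 2.317x = 130.714 - 1.302x → x* = 29.0428.
The loss is the area between SMC and demand from x* to x_m; with linear curves that's a triangle of height MEB(x_m).
DWL = ½ × 3.9787 × 14.3990 = 28.6447.

DWL = $28.645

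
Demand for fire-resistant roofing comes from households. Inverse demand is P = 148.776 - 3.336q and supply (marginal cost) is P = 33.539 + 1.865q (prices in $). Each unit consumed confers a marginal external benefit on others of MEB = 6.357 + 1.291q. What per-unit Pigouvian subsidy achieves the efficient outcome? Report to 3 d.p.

Social marginal benefit = demand + MEB = 155.133 - 2.045q.
Set SMB = MC: 155.133 - 2.045q = 33.539 + 1.865q → q* = 31.0982.
The Pigouvian subsidy equals MEB at q*: 6.357 + 1.291×31.0982 = 46.5048.

subsidy = $46.505 per unit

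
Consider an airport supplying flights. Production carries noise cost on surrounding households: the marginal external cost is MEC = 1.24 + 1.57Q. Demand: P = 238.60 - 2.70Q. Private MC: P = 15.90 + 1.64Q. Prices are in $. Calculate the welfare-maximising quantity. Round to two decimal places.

Social marginal cost = private MC + MEC = 17.14 + 3.21Q.
Set SMC = demand: 17.14 + 3.21Q = 238.60 - 2.70Q → Q* = 37.4721.

Q* = 37.47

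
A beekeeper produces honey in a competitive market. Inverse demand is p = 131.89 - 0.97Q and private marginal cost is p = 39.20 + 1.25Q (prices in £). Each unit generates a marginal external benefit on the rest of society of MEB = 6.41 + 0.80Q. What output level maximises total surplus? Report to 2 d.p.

Social marginal cost = private MC − MEB = 32.79 + 0.45Q.
Set SMC = demand: 32.79 + 0.45Q = 131.89 - 0.97Q → Q* = 69.7887.

Q* = 69.79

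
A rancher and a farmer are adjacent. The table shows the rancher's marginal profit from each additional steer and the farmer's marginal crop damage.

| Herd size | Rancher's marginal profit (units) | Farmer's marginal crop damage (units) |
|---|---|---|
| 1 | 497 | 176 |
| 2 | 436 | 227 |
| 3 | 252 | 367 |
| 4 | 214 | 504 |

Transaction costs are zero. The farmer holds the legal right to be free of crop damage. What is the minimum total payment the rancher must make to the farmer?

403

Efficient level: marginal profit ≥ marginal crop damage through level 2, so k* = 2.
With the farmer holding the right, the rancher must at least compensate total damage at k*: 176 + 227 = 403.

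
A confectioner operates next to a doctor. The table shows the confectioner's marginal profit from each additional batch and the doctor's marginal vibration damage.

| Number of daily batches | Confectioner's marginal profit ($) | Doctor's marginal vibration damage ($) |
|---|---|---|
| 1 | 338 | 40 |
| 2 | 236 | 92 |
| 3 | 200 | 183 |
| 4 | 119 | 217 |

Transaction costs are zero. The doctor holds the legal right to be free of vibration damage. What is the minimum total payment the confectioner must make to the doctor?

$315

Efficient level: marginal profit ≥ marginal vibration damage through level 3, so k* = 3.
With the doctor holding the right, the confectioner must at least compensate total damage at k*: 40 + 92 + 183 = 315.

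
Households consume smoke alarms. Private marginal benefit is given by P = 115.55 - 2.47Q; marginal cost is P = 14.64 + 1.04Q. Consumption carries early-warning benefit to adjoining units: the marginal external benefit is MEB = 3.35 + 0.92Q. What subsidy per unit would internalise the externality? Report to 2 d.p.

subsidy = 40.38 per unit

Social marginal benefit = demand + MEB = 118.90 - 1.55Q.
Set SMB = MC: 118.90 - 1.55Q = 14.64 + 1.04Q → Q* = 40.2548.
The Pigouvian subsidy equals MEB at Q*: 3.35 + 0.92×40.2548 = 40.3844.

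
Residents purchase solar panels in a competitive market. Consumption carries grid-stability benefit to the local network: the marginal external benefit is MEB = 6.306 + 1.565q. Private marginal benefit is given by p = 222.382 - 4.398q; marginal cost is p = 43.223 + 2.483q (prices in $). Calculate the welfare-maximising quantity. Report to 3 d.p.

Social marginal benefit = demand + MEB = 228.688 - 2.833q.
Set SMB = MC: 228.688 - 2.833q = 43.223 + 2.483q → q* = 34.8881.

q* = 34.888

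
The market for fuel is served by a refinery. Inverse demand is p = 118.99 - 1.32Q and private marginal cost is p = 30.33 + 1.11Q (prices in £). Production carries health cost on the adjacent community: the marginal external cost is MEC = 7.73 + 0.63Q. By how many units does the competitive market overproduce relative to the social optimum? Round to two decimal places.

Market equilibrium (private): 30.33 + 1.11Q = 118.99 - 1.32Q → Q_m = 36.4856.
Social marginal cost = private MC + MEC = 38.06 + 1.74Q.
Set SMC = demand: 38.06 + 1.74Q = 118.99 - 1.32Q → Q* = 26.4477.
Gap = |36.4856 − 26.4477| = 10.0379.

10.04 units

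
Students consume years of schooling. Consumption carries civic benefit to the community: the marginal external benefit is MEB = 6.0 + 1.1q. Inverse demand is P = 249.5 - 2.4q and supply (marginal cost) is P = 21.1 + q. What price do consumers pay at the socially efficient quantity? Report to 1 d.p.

P = 4.9

Social marginal benefit = demand + MEB = 255.5 - 1.3q.
Set SMB = MC: 255.5 - 1.3q = 21.1 + q → q* = 101.9130.
Consumer price on the demand curve at q*: 249.5 − 2.4×101.9130 = 4.9088.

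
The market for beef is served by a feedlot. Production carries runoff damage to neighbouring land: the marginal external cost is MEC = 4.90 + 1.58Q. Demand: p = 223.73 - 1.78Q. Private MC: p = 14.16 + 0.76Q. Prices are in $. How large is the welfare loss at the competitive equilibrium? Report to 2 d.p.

DWL = $2220.38

Market equilibrium (private): 14.16 + 0.76Q = 223.73 - 1.78Q → Q_m = 82.5079.
Social marginal cost = private MC + MEC = 19.06 + 2.34Q.
Set SMC = demand: 19.06 + 2.34Q = 223.73 - 1.78Q → Q* = 49.6772.
The loss is the area between SMC and demand from Q* to Q_m; with linear curves that's a triangle of height MEC(Q_m).
DWL = ½ × 32.8307 × 135.2624 = 2220.3796.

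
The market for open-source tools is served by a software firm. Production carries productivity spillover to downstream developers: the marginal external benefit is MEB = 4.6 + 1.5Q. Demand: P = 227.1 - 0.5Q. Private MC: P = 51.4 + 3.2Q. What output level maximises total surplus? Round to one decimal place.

Q* = 82.0

Social marginal cost = private MC − MEB = 46.8 + 1.7Q.
Set SMC = demand: 46.8 + 1.7Q = 227.1 - 0.5Q → Q* = 81.9545.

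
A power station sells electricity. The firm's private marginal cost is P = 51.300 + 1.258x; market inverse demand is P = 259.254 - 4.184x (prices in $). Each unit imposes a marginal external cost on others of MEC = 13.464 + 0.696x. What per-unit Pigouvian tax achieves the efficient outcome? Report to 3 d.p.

Social marginal cost = private MC + MEC = 64.764 + 1.954x.
Set SMC = demand: 64.764 + 1.954x = 259.254 - 4.184x → x* = 31.6862.
The Pigouvian tax equals MEC at x*: 13.464 + 0.696×31.6862 = 35.5176.

tax = $35.518 per unit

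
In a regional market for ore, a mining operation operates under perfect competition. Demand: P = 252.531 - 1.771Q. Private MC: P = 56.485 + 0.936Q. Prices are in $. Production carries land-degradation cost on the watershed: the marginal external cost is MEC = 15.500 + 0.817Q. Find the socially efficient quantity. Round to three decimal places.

Q* = 51.233

Social marginal cost = private MC + MEC = 71.985 + 1.753Q.
Set SMC = demand: 71.985 + 1.753Q = 252.531 - 1.771Q → Q* = 51.2333.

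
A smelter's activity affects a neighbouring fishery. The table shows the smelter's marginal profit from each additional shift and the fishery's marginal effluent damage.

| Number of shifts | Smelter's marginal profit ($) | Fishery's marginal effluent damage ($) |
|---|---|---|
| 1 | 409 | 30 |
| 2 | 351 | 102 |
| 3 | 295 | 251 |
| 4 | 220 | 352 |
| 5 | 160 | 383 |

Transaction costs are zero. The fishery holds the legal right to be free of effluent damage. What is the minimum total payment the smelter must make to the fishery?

Efficient level: marginal profit ≥ marginal effluent damage through level 3, so k* = 3.
With the fishery holding the right, the smelter must at least compensate total damage at k*: 30 + 102 + 251 = 383.

$383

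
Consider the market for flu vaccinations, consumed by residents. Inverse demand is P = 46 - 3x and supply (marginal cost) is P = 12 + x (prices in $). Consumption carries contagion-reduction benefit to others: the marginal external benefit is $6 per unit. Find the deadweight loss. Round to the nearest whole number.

Market equilibrium (private): 12 + x = 46 - 3x → x_m = 8.5000.
Social marginal benefit = demand + MEB = 52 - 3x.
Set SMB = MC: 52 - 3x = 12 + x → x* = 10.0000.
Height of the DWL triangle at x_m is SMB(x_m) − MC(x_m) = MEB(x_m) = 6.0000.
DWL = ½ × 1.5000 × 6.0000 = 4.5000.

DWL = $5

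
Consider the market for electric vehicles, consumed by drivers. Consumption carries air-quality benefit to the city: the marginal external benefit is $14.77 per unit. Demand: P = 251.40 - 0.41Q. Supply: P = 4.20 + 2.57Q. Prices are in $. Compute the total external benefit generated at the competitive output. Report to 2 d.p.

$1225.22

Market equilibrium (private): 4.20 + 2.57Q = 251.40 - 0.41Q → Q_m = 82.9530.
Total external benefit = MEB × Q_m = 14.77 × 82.9530 = 1225.2158.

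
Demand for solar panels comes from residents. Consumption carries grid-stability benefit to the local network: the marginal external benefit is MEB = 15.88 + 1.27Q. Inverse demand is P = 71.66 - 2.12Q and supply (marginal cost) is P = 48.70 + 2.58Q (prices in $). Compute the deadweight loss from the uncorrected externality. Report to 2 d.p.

Market equilibrium (private): 48.70 + 2.58Q = 71.66 - 2.12Q → Q_m = 4.8851.
Social marginal benefit = demand + MEB = 87.54 - 0.85Q.
Set SMB = MC: 87.54 - 0.85Q = 48.70 + 2.58Q → Q* = 11.3236.
The welfare-loss triangle has base |Q_m − Q*| and height MEB(Q_m) (the vertical gap between SMB and MC is zero at Q* and MEB at Q_m).
DWL = ½ × 6.4385 × 22.0841 = 71.0942.

DWL = $71.09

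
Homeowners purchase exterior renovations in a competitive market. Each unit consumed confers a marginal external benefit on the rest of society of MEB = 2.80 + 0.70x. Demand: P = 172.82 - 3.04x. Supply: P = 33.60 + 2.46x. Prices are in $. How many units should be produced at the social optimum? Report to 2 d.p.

x* = 29.59

Social marginal benefit = demand + MEB = 175.62 - 2.34x.
Set SMB = MC: 175.62 - 2.34x = 33.60 + 2.46x → x* = 29.5875.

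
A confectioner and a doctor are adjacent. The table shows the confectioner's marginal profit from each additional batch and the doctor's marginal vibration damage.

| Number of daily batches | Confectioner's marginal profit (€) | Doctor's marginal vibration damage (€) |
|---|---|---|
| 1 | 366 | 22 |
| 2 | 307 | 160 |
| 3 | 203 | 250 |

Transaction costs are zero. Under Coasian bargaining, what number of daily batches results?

Bargaining reaches the level where marginal profit last exceeds marginal vibration damage.
That holds through level 2 (307 ≥ 160) but not at 3 (203 < 250).

2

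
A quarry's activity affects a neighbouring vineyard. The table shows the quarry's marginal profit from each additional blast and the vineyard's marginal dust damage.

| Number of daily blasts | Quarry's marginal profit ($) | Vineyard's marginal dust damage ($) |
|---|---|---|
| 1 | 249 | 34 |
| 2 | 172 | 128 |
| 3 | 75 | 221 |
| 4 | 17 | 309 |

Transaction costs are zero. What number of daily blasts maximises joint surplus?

2

Bargaining reaches the level where marginal profit last exceeds marginal dust damage.
That holds through level 2 (172 ≥ 128) but not at 3 (75 < 221).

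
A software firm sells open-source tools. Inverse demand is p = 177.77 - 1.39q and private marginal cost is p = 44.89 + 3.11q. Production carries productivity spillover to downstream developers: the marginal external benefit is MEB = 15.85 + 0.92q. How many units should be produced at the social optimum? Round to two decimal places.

q* = 41.54

Social marginal cost = private MC − MEB = 29.04 + 2.19q.
Set SMC = demand: 29.04 + 2.19q = 177.77 - 1.39q → q* = 41.5447.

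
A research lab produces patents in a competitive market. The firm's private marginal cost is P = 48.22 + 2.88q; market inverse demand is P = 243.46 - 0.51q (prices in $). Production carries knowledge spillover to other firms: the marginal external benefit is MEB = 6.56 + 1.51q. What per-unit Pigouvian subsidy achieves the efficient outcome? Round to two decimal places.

Social marginal cost = private MC − MEB = 41.66 + 1.37q.
Set SMC = demand: 41.66 + 1.37q = 243.46 - 0.51q → q* = 107.3404.
The Pigouvian subsidy equals MEB at q*: 6.56 + 1.51×107.3404 = 168.6440.

subsidy = $168.64 per unit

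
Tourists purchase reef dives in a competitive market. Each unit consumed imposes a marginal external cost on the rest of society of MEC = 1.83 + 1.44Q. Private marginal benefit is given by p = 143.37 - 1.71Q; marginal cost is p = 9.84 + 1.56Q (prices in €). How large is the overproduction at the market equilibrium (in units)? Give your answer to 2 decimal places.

12.87 units

Market equilibrium (private): 9.84 + 1.56Q = 143.37 - 1.71Q → Q_m = 40.8349.
Social marginal benefit = demand − MEC = 141.54 - 3.15Q.
Set SMB = MC: 141.54 - 3.15Q = 9.84 + 1.56Q → Q* = 27.9618.
Gap = |40.8349 − 27.9618| = 12.8731.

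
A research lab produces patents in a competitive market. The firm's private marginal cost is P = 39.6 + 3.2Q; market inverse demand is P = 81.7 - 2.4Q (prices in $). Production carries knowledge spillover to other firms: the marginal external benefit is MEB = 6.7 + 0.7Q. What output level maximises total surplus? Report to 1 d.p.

Q* = 10.0

Social marginal cost = private MC − MEB = 32.9 + 2.5Q.
Set SMC = demand: 32.9 + 2.5Q = 81.7 - 2.4Q → Q* = 9.9592.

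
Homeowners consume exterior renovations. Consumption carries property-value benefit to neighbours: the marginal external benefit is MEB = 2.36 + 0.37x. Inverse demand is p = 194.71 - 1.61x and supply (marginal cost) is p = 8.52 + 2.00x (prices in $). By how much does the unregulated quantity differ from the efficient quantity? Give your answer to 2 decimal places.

6.62 units

Market equilibrium (private): 8.52 + 2.00x = 194.71 - 1.61x → x_m = 51.5762.
Social marginal benefit = demand + MEB = 197.07 - 1.24x.
Set SMB = MC: 197.07 - 1.24x = 8.52 + 2.00x → x* = 58.1944.
Gap = |51.5762 − 58.1944| = 6.6182.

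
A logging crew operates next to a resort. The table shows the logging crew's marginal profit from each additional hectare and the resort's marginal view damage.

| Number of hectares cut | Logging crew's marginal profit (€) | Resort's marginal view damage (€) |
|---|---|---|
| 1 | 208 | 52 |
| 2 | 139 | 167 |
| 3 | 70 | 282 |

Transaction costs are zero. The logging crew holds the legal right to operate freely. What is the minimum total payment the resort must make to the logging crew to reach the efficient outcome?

€209

Left alone the logging crew would choose level 3 (marginal profit stays positive).
Efficient level: k* = 1 (marginal profit ≥ marginal view damage through 1).
The resort must at least cover the logging crew's forgone profit from cutting 3→1: 139 + 70 = 209.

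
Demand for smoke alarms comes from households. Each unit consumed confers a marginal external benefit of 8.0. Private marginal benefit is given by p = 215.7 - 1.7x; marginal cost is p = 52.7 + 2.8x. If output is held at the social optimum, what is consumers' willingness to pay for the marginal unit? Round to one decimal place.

Social marginal benefit = demand + MEB = 223.7 - 1.7x.
Set SMB = MC: 223.7 - 1.7x = 52.7 + 2.8x → x* = 38.0000.
Consumer price on the demand curve at x*: 215.7 − 1.7×38.0000 = 151.1000.

P = 151.1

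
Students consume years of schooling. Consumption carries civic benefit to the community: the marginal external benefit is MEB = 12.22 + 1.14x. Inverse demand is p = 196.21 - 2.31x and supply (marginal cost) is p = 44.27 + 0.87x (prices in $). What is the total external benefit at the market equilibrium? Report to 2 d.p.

$1885.13

Market equilibrium (private): 44.27 + 0.87x = 196.21 - 2.31x → x_m = 47.7799.
Total external benefit = ∫₀^{x_m} (12.22 + 1.14x) dx = 12.22×47.7799 + ½×1.14×47.7799² = 1885.1341.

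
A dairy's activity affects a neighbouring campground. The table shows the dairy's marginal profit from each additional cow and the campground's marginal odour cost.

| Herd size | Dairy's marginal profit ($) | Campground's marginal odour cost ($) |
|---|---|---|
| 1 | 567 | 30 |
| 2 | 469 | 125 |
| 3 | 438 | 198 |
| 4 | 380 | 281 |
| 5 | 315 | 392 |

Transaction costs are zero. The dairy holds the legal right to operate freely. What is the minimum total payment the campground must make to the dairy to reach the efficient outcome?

$315

Left alone the dairy would choose level 5 (marginal profit stays positive).
Efficient level: k* = 4 (marginal profit ≥ marginal odour cost through 4).
The campground must at least cover the dairy's forgone profit from cutting 5→4: 315 = 315.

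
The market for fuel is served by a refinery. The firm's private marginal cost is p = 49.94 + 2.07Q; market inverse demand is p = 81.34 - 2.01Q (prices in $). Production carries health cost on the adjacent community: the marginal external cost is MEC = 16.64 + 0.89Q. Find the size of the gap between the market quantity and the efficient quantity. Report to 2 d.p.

Market equilibrium (private): 49.94 + 2.07Q = 81.34 - 2.01Q → Q_m = 7.6961.
Social marginal cost = private MC + MEC = 66.58 + 2.96Q.
Set SMC = demand: 66.58 + 2.96Q = 81.34 - 2.01Q → Q* = 2.9698.
Gap = |7.6961 − 2.9698| = 4.7263.

4.73 units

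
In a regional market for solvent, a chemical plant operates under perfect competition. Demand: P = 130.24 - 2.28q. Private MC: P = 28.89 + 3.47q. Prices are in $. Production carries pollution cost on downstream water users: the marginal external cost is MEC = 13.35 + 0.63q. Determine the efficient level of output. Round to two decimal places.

q* = 13.79

Social marginal cost = private MC + MEC = 42.24 + 4.10q.
Set SMC = demand: 42.24 + 4.10q = 130.24 - 2.28q → q* = 13.7931.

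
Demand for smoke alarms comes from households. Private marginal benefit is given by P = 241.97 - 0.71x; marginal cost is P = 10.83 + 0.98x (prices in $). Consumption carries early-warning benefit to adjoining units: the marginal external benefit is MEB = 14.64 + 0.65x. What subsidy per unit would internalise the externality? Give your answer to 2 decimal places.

Social marginal benefit = demand + MEB = 256.61 - 0.06x.
Set SMB = MC: 256.61 - 0.06x = 10.83 + 0.98x → x* = 236.3269.
The Pigouvian subsidy equals MEB at x*: 14.64 + 0.65×236.3269 = 168.2525.

subsidy = $168.25 per unit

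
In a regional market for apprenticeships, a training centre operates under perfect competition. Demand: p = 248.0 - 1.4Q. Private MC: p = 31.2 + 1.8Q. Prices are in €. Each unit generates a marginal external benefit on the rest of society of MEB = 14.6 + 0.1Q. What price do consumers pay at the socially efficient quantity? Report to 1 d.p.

Social marginal cost = private MC − MEB = 16.6 + 1.7Q.
Set SMC = demand: 16.6 + 1.7Q = 248.0 - 1.4Q → Q* = 74.6452.
Consumer price on the demand curve at Q*: 248.0 − 1.4×74.6452 = 143.4967.

P = €143.5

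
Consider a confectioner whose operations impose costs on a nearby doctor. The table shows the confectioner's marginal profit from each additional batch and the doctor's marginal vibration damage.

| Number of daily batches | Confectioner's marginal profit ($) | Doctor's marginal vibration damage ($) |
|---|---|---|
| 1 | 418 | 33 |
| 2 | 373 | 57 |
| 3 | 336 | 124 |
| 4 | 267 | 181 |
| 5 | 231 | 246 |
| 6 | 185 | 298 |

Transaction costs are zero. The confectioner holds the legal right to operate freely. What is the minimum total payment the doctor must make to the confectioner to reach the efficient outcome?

Left alone the confectioner would choose level 6 (marginal profit stays positive).
Efficient level: k* = 4 (marginal profit ≥ marginal vibration damage through 4).
The doctor must at least cover the confectioner's forgone profit from cutting 6→4: 231 + 185 = 416.

$416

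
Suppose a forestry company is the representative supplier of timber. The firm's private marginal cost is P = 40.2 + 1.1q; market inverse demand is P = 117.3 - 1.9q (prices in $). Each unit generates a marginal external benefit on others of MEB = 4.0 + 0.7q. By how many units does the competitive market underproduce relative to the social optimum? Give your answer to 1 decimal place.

9.6 units

Market equilibrium (private): 40.2 + 1.1q = 117.3 - 1.9q → q_m = 25.7000.
Social marginal cost = private MC − MEB = 36.2 + 0.4q.
Set SMC = demand: 36.2 + 0.4q = 117.3 - 1.9q → q* = 35.2609.
Gap = |25.7000 − 35.2609| = 9.5609.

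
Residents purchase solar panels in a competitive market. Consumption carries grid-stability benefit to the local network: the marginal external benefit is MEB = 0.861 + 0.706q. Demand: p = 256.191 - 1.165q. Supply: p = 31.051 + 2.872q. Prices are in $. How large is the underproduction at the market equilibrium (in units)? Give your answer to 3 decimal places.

Market equilibrium (private): 31.051 + 2.872q = 256.191 - 1.165q → q_m = 55.7691.
Social marginal benefit = demand + MEB = 257.052 - 0.459q.
Set SMB = MC: 257.052 - 0.459q = 31.051 + 2.872q → q* = 67.8478.
Gap = |55.7691 − 67.8478| = 12.0787.

12.079 units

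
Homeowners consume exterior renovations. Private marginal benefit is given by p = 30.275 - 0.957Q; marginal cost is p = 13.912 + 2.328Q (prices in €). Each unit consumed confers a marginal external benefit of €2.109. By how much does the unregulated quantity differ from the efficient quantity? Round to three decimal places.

0.642 units

Market equilibrium (private): 13.912 + 2.328Q = 30.275 - 0.957Q → Q_m = 4.9811.
Social marginal benefit = demand + MEB = 32.384 - 0.957Q.
Set SMB = MC: 32.384 - 0.957Q = 13.912 + 2.328Q → Q* = 5.6231.
Gap = |4.9811 − 5.6231| = 0.6420.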